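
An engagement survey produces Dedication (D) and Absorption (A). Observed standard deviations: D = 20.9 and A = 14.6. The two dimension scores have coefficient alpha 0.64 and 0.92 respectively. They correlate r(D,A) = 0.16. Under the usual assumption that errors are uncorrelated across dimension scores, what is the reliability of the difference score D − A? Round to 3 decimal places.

Var(D−A) = 20.9² + 14.6² − 2·20.9·14.6·0.16 = 649.97 − 97.6448 = 552.325.
With uncorrelated errors the cross-covariances are all true-score covariance, so they carry over unchanged; only the diagonal terms shrink to ρᵢσᵢ².
True-score variance = [20.9²·0.64 + 14.6²·0.92] − 97.6448 = 475.666 − 97.6448 = 378.021.
Reliability = 378.021 / 552.325 = 0.684.

0.684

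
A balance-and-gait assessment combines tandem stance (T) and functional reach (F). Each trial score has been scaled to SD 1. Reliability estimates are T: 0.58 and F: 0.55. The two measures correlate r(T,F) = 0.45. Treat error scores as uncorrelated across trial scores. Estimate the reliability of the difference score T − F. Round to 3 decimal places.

0.209

Var(T−F) = 1 + 1 − 2·0.45 = 2 − 0.9 = 1.1.
Under uncorrelated errors the observed covariances equal the true-score covariances, so only the own-variance terms attenuate.
True-score variance = [0.58 + 0.55] − 0.9 = 1.13 − 0.9 = 0.23.
Reliability = 0.23 / 1.1 = 0.209.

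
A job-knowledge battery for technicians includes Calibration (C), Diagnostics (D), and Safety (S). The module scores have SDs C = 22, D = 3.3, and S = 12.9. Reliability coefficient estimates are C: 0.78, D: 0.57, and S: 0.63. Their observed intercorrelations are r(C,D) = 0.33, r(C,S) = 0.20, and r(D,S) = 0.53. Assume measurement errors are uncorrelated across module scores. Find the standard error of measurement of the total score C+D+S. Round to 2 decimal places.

Var(total) = 661.3 + 206.56 = 867.86.
True-score variance = 488.566 + 206.56 = 695.126, so reliability = 0.8010.
Error variance = 867.86 − 695.126 = 172.734; SEM = √172.734 = 13.14.

13.14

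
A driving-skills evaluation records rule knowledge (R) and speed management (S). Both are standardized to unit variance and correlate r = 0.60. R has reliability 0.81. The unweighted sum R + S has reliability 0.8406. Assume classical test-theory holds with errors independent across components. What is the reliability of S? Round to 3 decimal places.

0.680

Var(R+S) = 2 + 2·0.60 = 3.200.
True-score variance = ρ_R + ρ_S + 2·0.60, so 0.8406 = (0.81 + ρ_S + 1.20) / 3.200.
ρ_S = 0.8406·3.200 − 0.81 − 1.20 = 0.680.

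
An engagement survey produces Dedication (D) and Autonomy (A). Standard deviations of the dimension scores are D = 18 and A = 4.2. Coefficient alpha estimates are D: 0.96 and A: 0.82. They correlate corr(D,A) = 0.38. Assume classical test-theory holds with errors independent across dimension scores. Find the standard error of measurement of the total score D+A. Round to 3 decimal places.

4.017

Var(total) = 341.64 + 57.456 = 399.096.
True-score variance = 325.505 + 57.456 = 382.961, so reliability = 0.9596.
Error variance = 399.096 − 382.961 = 16.1352; SEM = √16.1352 = 4.017.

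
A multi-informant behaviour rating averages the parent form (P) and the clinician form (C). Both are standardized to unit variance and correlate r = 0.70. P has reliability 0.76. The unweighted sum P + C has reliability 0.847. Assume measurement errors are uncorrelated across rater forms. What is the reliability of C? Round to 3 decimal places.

0.720

Var(P+C) = 2 + 2·0.70 = 3.400.
True-score variance = ρ_P + ρ_C + 2·0.70, so 0.847 = (0.76 + ρ_C + 1.40) / 3.400.
ρ_C = 0.847·3.400 − 0.76 − 1.40 = 0.720.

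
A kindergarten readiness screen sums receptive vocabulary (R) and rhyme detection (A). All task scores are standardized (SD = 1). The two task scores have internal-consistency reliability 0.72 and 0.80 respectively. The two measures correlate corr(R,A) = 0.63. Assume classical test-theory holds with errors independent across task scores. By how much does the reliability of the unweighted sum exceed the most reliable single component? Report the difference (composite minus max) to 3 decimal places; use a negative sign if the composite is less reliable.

Var(sum) = 2 + 1.26 = 3.26; true-score variance = 1.52 + 1.26 = 2.78; composite reliability = 0.8528.
Max component reliability = 0.8000.
Difference = 0.8528 − 0.8000 = 0.053.

0.053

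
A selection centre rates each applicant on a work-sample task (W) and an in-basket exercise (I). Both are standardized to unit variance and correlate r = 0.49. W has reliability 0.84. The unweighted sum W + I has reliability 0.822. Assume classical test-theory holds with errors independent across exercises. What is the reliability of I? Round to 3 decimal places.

0.630

Var(W+I) = 2 + 2·0.49 = 2.980.
True-score variance = ρ_W + ρ_I + 2·0.49, so 0.822 = (0.84 + ρ_I + 0.98) / 2.980.
ρ_I = 0.822·2.980 − 0.84 − 0.98 = 0.630.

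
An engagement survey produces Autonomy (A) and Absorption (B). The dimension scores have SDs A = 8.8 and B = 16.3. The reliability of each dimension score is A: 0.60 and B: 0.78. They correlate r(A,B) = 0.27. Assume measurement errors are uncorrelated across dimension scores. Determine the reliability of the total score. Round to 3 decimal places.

0.787

Var(A+B) = 8.8² + 16.3² + 2·[8.8·16.3·0.27] = 343.13 + 77.4576 = 420.588.
Because errors are independent across components, Cov(Tᵢ,Tⱼ) = Cov(Xᵢ,Xⱼ); the off-diagonal part of the true-score variance is the same as above.
True-score variance = [8.8²·0.60 + 16.3²·0.78] + 77.4576 = 253.702 + 77.4576 = 331.16.
Reliability = 331.16 / 420.588 = 0.787.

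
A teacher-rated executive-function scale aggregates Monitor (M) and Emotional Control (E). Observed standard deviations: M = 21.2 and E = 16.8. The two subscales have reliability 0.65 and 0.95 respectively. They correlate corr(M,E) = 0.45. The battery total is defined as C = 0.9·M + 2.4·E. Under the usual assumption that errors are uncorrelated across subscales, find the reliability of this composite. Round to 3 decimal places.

0.922

Var(C) = 0.9²·21.2² + 2.4²·16.8² + 2·[2.16·21.2·16.8·0.45] = 1989.75 + 692.375 = 2682.12.
Because errors are independent across components, Cov(Tᵢ,Tⱼ) = Cov(Xᵢ,Xⱼ); the off-diagonal part of the true-score variance is the same as above.
True-score variance = [0.9²·21.2²·0.65 + 2.4²·16.8²·0.95] + 692.375 = 1781.05 + 692.375 = 2473.42.
Reliability = 2473.42 / 2682.12 = 0.922.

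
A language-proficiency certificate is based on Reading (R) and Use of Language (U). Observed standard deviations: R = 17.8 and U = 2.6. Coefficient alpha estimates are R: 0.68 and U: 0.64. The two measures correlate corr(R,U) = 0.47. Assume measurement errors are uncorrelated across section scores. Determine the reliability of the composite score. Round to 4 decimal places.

Var(R+U) = 17.8² + 2.6² + 2·[17.8·2.6·0.47] = 323.6 + 43.5032 = 367.103.
Because errors are independent across components, Cov(Tᵢ,Tⱼ) = Cov(Xᵢ,Xⱼ); the off-diagonal part of the true-score variance is the same as above.
True-score variance = [17.8²·0.68 + 2.6²·0.64] + 43.5032 = 219.778 + 43.5032 = 263.281.
Reliability = 263.281 / 367.103 = 0.7172.

0.7172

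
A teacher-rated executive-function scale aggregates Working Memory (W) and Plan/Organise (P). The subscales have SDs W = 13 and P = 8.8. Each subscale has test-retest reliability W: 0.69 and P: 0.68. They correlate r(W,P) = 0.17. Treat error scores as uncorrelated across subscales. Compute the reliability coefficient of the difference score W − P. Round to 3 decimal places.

Var(W−P) = 13² + 8.8² − 2·13·8.8·0.17 = 246.44 − 38.896 = 207.544.
With uncorrelated errors the cross-covariances are all true-score covariance, so they carry over unchanged; only the diagonal terms shrink to ρᵢσᵢ².
True-score variance = [13²·0.69 + 8.8²·0.68] − 38.896 = 169.269 − 38.896 = 130.373.
Reliability = 130.373 / 207.544 = 0.628.

0.628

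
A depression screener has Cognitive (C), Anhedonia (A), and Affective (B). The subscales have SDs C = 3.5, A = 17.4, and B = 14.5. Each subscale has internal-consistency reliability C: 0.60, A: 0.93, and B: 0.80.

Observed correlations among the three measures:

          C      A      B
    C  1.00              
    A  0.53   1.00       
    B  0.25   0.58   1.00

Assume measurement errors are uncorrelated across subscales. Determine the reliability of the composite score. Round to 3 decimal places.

Var(C+A+B) = 3.5² + 17.4² + 14.5² + 2·[3.5·17.4·0.53 + 3.5·14.5·0.25 + 17.4·14.5·0.58] = 525.26 + 382.597 = 907.857.
With uncorrelated errors the cross-covariances are all true-score covariance, so they carry over unchanged; only the diagonal terms shrink to ρᵢσᵢ².
True-score variance = [3.5²·0.60 + 17.4²·0.93 + 14.5²·0.80] + 382.597 = 457.117 + 382.597 = 839.714.
Reliability = 839.714 / 907.857 = 0.925.

0.925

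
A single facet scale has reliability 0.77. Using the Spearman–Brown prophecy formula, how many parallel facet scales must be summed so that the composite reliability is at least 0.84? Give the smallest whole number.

k ≥ ρ*(1−ρ₁)/(ρ₁(1−ρ*)) = 0.84·0.23 / (0.77·0.16) = 1.568.
Smallest integer k = 2.

2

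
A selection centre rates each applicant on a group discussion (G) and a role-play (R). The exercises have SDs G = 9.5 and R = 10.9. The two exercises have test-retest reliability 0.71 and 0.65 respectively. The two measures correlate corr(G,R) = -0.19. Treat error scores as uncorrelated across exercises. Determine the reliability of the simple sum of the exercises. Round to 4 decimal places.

0.6008

Var(G+R) = 9.5² + 10.9² + 2·[9.5·10.9·(-0.19)] = 209.06 − 39.349 = 169.711.
Because errors are independent across components, Cov(Tᵢ,Tⱼ) = Cov(Xᵢ,Xⱼ); the off-diagonal part of the true-score variance is the same as above.
True-score variance = [9.5²·0.71 + 10.9²·0.65] − 39.349 = 141.304 − 39.349 = 101.955.
Reliability = 101.955 / 169.711 = 0.6008.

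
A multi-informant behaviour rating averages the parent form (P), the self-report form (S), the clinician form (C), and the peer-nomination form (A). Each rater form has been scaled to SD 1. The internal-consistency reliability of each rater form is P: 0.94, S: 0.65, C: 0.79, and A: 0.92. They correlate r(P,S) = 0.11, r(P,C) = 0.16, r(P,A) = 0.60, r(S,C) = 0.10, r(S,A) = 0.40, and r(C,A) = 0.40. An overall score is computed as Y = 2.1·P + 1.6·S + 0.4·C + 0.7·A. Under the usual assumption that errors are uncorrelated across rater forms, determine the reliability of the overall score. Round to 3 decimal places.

Var(Y) = 2.1² + 1.6² + 0.4² + 0.7² + 2·[3.36·0.11 + 0.84·0.16 + 1.47·0.60 + 0.64·0.10 + 1.12·0.40 + 0.28·0.40] = 7.62 + 4.02 = 11.64.
With uncorrelated errors the cross-covariances are all true-score covariance, so they carry over unchanged; only the diagonal terms shrink to ρᵢσᵢ².
True-score variance = [2.1²·0.94 + 1.6²·0.65 + 0.4²·0.79 + 0.7²·0.92] + 4.02 = 6.3866 + 4.02 = 10.4066.
Reliability = 10.4066 / 11.64 = 0.894.

0.894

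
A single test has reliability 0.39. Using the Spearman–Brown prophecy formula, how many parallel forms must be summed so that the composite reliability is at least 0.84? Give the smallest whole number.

k ≥ ρ*(1−ρ₁)/(ρ₁(1−ρ*)) = 0.84·0.61 / (0.39·0.16) = 8.212.
Smallest integer k = 9.

9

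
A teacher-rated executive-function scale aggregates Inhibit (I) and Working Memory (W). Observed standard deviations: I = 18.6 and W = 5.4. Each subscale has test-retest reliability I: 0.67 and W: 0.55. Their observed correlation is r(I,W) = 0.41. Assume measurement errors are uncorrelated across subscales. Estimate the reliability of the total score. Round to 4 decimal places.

0.7218

Var(I+W) = 18.6² + 5.4² + 2·[18.6·5.4·0.41] = 375.12 + 82.3608 = 457.481.
Because errors are independent across components, Cov(Tᵢ,Tⱼ) = Cov(Xᵢ,Xⱼ); the off-diagonal part of the true-score variance is the same as above.
True-score variance = [18.6²·0.67 + 5.4²·0.55] + 82.3608 = 247.831 + 82.3608 = 330.192.
Reliability = 330.192 / 457.481 = 0.7218.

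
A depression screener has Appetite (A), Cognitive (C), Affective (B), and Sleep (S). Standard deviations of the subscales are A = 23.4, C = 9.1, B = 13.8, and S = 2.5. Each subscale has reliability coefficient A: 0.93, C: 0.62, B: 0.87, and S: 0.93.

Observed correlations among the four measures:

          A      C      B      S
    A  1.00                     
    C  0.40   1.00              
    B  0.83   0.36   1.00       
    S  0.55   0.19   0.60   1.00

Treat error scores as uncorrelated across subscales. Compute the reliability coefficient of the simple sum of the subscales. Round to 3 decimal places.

Var(A+C+B+S) = 23.4² + 9.1² + 13.8² + 2.5² + 2·[23.4·9.1·0.40 + 23.4·13.8·0.83 + 23.4·2.5·0.55 + 9.1·13.8·0.36 + 9.1·2.5·0.19 + 13.8·2.5·0.60] = 827.06 + 911.212 = 1738.27.
Because errors are independent across components, Cov(Tᵢ,Tⱼ) = Cov(Xᵢ,Xⱼ); the off-diagonal part of the true-score variance is the same as above.
True-score variance = [23.4²·0.93 + 9.1²·0.62 + 13.8²·0.87 + 2.5²·0.93] + 911.212 = 732.068 + 911.212 = 1643.28.
Reliability = 1643.28 / 1738.27 = 0.945.

0.945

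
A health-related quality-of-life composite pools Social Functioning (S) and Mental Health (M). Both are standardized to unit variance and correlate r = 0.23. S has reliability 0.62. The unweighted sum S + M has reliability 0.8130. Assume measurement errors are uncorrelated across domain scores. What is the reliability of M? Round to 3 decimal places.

0.920

Var(S+M) = 2 + 2·0.23 = 2.460.
True-score variance = ρ_S + ρ_M + 2·0.23, so 0.8130 = (0.62 + ρ_M + 0.46) / 2.460.
ρ_M = 0.8130·2.460 − 0.62 − 0.46 = 0.920.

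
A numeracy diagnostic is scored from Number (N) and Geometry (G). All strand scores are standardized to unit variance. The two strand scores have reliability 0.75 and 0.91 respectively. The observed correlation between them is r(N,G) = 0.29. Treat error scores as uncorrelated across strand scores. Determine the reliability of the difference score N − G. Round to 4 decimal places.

Var(N−G) = 1 + 1 − 2·0.29 = 2 − 0.58 = 1.42.
With uncorrelated errors the cross-covariances are all true-score covariance, so they carry over unchanged; only the diagonal terms shrink to ρᵢσᵢ².
True-score variance = [0.75 + 0.91] − 0.58 = 1.66 − 0.58 = 1.08.
Reliability = 1.08 / 1.42 = 0.7606.

0.7606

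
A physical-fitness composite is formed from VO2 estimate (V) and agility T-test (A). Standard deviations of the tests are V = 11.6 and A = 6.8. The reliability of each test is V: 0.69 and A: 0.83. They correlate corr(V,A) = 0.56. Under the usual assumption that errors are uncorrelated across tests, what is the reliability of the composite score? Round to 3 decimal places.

0.816

Var(V+A) = 11.6² + 6.8² + 2·[11.6·6.8·0.56] = 180.8 + 88.3456 = 269.146.
With uncorrelated errors the cross-covariances are all true-score covariance, so they carry over unchanged; only the diagonal terms shrink to ρᵢσᵢ².
True-score variance = [11.6²·0.69 + 6.8²·0.83] + 88.3456 = 131.226 + 88.3456 = 219.571.
Reliability = 219.571 / 269.146 = 0.816.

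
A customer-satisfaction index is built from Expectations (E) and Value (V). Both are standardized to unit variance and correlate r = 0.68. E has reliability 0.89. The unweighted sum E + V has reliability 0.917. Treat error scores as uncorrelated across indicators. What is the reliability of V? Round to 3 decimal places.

Var(E+V) = 2 + 2·0.68 = 3.360.
True-score variance = ρ_E + ρ_V + 2·0.68, so 0.917 = (0.89 + ρ_V + 1.36) / 3.360.
ρ_V = 0.917·3.360 − 0.89 − 1.36 = 0.831.

0.831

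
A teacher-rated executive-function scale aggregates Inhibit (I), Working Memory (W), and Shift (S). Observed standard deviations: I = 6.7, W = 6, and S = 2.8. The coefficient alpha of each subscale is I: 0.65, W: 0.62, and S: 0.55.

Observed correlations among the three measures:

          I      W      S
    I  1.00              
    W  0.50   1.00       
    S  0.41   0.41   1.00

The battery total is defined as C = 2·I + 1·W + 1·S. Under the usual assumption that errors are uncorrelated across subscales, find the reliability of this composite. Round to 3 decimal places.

0.770

Var(C) = 2²·6.7² + 6² + 2.8² + 2·[2·6.7·6·0.50 + 2·6.7·2.8·0.41 + 6·2.8·0.41] = 223.4 + 124.942 = 348.342.
Because errors are independent across components, Cov(Tᵢ,Tⱼ) = Cov(Xᵢ,Xⱼ); the off-diagonal part of the true-score variance is the same as above.
True-score variance = [2²·6.7²·0.65 + 6²·0.62 + 2.8²·0.55] + 124.942 = 143.346 + 124.942 = 268.288.
Reliability = 268.288 / 348.342 = 0.770.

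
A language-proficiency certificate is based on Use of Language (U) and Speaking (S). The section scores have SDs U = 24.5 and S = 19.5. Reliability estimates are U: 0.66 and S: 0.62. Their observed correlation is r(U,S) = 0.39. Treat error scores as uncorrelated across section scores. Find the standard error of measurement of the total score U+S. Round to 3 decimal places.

Var(total) = 980.5 + 372.645 = 1353.14.
True-score variance = 631.92 + 372.645 = 1004.57, so reliability = 0.7424.
Error variance = 1353.14 − 1004.57 = 348.58; SEM = √348.58 = 18.670.

18.670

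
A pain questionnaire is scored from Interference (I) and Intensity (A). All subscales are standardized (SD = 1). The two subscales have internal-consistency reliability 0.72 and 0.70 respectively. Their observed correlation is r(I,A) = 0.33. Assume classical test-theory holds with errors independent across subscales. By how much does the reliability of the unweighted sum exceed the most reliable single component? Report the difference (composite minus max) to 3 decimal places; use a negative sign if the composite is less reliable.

Var(sum) = 2 + 0.66 = 2.66; true-score variance = 1.42 + 0.66 = 2.08; composite reliability = 0.7820.
Max component reliability = 0.7200.
Difference = 0.7820 − 0.7200 = 0.062.

0.062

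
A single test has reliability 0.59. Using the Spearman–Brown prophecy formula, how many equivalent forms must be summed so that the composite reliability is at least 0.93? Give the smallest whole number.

10

k ≥ ρ*(1−ρ₁)/(ρ₁(1−ρ*)) = 0.93·0.41 / (0.59·0.07) = 9.232.
Smallest integer k = 10.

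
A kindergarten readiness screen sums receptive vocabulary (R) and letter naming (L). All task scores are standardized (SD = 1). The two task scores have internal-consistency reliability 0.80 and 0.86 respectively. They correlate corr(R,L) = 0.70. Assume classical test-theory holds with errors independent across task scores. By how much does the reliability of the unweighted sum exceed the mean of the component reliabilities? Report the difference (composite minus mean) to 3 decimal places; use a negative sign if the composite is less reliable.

0.070

Var(sum) = 2 + 1.4 = 3.4; true-score variance = 1.66 + 1.4 = 3.06; composite reliability = 0.9000.
Mean component reliability = 0.8300.
Difference = 0.9000 − 0.8300 = 0.070.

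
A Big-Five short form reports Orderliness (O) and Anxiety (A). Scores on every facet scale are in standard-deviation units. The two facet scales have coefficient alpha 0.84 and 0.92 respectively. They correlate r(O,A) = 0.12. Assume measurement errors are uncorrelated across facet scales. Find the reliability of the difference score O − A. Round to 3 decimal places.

Var(O−A) = 1 + 1 − 2·0.12 = 2 − 0.24 = 1.76.
With uncorrelated errors the cross-covariances are all true-score covariance, so they carry over unchanged; only the diagonal terms shrink to ρᵢσᵢ².
True-score variance = [0.84 + 0.92] − 0.24 = 1.76 − 0.24 = 1.52.
Reliability = 1.52 / 1.76 = 0.864.

0.864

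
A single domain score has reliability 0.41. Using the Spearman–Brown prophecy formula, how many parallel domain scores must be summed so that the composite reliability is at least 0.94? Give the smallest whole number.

k ≥ ρ*(1−ρ₁)/(ρ₁(1−ρ*)) = 0.94·0.59 / (0.41·0.06) = 22.545.
Smallest integer k = 23.

23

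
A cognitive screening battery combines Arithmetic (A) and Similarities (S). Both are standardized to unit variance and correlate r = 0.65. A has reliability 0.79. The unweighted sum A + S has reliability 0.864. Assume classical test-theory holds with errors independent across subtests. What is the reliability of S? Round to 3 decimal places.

Var(A+S) = 2 + 2·0.65 = 3.300.
True-score variance = ρ_A + ρ_S + 2·0.65, so 0.864 = (0.79 + ρ_S + 1.30) / 3.300.
ρ_S = 0.864·3.300 − 0.79 − 1.30 = 0.761.

0.761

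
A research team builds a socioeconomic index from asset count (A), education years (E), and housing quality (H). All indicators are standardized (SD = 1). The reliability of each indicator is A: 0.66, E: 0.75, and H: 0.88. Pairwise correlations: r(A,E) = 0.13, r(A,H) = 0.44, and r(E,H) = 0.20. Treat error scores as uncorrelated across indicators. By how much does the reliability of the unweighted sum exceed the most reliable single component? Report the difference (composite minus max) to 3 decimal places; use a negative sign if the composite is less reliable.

Var(sum) = 3 + 1.54 = 4.54; true-score variance = 2.29 + 1.54 = 3.83; composite reliability = 0.8436.
Max component reliability = 0.8800.
Difference = 0.8436 − 0.8800 = -0.036.

-0.036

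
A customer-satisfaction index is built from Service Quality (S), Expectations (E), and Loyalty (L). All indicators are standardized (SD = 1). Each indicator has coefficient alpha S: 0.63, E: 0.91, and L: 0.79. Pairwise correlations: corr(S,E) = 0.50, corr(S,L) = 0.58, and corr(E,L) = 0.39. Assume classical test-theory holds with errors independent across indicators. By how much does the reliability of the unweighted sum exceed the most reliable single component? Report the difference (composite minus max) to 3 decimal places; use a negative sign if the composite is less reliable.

Var(sum) = 3 + 2.94 = 5.94; true-score variance = 2.33 + 2.94 = 5.27; composite reliability = 0.8872.
Max component reliability = 0.9100.
Difference = 0.8872 − 0.9100 = -0.023.

-0.023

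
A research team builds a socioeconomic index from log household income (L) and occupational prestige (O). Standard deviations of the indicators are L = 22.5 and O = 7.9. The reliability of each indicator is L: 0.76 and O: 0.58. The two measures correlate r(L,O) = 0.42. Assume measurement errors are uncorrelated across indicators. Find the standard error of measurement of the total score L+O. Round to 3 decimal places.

Var(total) = 568.66 + 149.31 = 717.97.
True-score variance = 420.948 + 149.31 = 570.258, so reliability = 0.7943.
Error variance = 717.97 − 570.258 = 147.712; SEM = √147.712 = 12.154.

12.154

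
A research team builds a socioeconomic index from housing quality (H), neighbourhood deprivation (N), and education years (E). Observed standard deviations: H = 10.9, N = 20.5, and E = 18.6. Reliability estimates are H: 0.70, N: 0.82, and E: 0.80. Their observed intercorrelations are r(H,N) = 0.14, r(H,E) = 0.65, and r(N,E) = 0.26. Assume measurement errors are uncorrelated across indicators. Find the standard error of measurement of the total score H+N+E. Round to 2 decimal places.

Var(total) = 885.02 + 524.404 = 1409.42.
True-score variance = 704.54 + 524.404 = 1228.94, so reliability = 0.8719.
Error variance = 1409.42 − 1228.94 = 180.48; SEM = √180.48 = 13.43.

13.43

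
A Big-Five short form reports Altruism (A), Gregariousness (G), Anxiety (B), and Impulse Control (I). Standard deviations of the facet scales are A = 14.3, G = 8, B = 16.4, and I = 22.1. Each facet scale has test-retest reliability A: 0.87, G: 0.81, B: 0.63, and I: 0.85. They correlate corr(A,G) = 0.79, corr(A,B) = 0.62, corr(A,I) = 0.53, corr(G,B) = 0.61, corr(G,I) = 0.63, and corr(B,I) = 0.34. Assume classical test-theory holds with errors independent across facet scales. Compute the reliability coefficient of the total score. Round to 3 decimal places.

Var(A+G+B+I) = 14.3² + 8² + 16.4² + 22.1² + 2·[14.3·8·0.79 + 14.3·16.4·0.62 + 14.3·22.1·0.53 + 8·16.4·0.61 + 8·22.1·0.63 + 16.4·22.1·0.34] = 1025.86 + 1435.84 = 2461.7.
With uncorrelated errors the cross-covariances are all true-score covariance, so they carry over unchanged; only the diagonal terms shrink to ρᵢσᵢ².
True-score variance = [14.3²·0.87 + 8²·0.81 + 16.4²·0.63 + 22.1²·0.85] + 1435.84 = 814.34 + 1435.84 = 2250.18.
Reliability = 2250.18 / 2461.7 = 0.914.

0.914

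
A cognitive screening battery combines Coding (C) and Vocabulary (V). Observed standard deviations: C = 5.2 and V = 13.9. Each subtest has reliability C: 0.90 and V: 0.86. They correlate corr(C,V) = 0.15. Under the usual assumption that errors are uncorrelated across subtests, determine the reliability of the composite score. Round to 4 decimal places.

Var(C+V) = 5.2² + 13.9² + 2·[5.2·13.9·0.15] = 220.25 + 21.684 = 241.934.
Under uncorrelated errors the observed covariances equal the true-score covariances, so only the own-variance terms attenuate.
True-score variance = [5.2²·0.90 + 13.9²·0.86] + 21.684 = 190.497 + 21.684 = 212.181.
Reliability = 212.181 / 241.934 = 0.8770.

0.8770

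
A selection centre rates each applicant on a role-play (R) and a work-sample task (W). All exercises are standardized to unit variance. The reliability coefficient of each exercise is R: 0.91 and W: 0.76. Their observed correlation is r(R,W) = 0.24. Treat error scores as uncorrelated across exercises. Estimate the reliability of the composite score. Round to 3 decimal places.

Var(R+W) = 2 + 2·[0.24] = 2 + 0.48 = 2.48.
Under uncorrelated errors the observed covariances equal the true-score covariances, so only the own-variance terms attenuate.
True-score variance = [0.91 + 0.76] + 0.48 = 1.67 + 0.48 = 2.15.
Reliability = 2.15 / 2.48 = 0.867.

0.867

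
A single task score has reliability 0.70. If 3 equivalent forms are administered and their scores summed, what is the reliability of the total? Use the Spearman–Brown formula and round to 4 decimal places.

ρ_k = kρ / (1 + (k−1)ρ) = 3·0.70 / (1 + 2·0.70) = 2.100 / 2.400 = 0.8750.

0.8750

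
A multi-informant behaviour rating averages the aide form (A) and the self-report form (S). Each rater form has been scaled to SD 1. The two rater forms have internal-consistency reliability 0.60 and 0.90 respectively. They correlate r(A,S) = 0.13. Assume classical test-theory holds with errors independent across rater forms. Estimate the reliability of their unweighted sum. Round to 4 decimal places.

0.7788

Var(A+S) = 2 + 2·[0.13] = 2 + 0.26 = 2.26.
Because errors are independent across components, Cov(Tᵢ,Tⱼ) = Cov(Xᵢ,Xⱼ); the off-diagonal part of the true-score variance is the same as above.
True-score variance = [0.60 + 0.90] + 0.26 = 1.5 + 0.26 = 1.76.
Reliability = 1.76 / 2.26 = 0.7788.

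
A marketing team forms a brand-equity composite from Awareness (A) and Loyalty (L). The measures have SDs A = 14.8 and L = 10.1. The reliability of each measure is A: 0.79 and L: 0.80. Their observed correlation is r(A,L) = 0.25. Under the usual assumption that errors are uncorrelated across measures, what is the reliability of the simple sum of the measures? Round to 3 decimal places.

Var(A+L) = 14.8² + 10.1² + 2·[14.8·10.1·0.25] = 321.05 + 74.74 = 395.79.
Because errors are independent across components, Cov(Tᵢ,Tⱼ) = Cov(Xᵢ,Xⱼ); the off-diagonal part of the true-score variance is the same as above.
True-score variance = [14.8²·0.79 + 10.1²·0.80] + 74.74 = 254.65 + 74.74 = 329.39.
Reliability = 329.39 / 395.79 = 0.832.

0.832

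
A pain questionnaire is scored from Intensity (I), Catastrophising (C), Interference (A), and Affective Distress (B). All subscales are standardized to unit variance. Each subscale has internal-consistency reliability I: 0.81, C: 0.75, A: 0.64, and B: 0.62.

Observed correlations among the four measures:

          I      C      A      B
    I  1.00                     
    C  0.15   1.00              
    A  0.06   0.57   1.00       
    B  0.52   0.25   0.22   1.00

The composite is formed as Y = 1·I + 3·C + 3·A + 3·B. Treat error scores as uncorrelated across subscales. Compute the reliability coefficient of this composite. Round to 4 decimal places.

0.8219

Var(Y) = 1 + 3² + 3² + 3² + 2·[3·0.15 + 3·0.06 + 3·0.52 + 9·0.57 + 9·0.25 + 9·0.22] = 28 + 23.1 = 51.1.
With uncorrelated errors the cross-covariances are all true-score covariance, so they carry over unchanged; only the diagonal terms shrink to ρᵢσᵢ².
True-score variance = [0.81 + 3²·0.75 + 3²·0.64 + 3²·0.62] + 23.1 = 18.9 + 23.1 = 42.
Reliability = 42 / 51.1 = 0.8219.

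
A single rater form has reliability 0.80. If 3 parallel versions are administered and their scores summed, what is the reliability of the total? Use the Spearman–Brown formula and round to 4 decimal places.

ρ_k = kρ / (1 + (k−1)ρ) = 3·0.80 / (1 + 2·0.80) = 2.400 / 2.600 = 0.9231.

0.9231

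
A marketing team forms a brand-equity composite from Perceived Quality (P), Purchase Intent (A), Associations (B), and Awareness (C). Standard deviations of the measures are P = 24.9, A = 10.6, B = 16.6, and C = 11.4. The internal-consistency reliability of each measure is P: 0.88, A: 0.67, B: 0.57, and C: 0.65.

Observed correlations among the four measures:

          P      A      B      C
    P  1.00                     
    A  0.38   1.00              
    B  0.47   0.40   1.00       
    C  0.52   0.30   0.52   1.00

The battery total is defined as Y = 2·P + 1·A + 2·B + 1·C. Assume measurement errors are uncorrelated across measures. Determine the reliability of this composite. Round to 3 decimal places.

Var(Y) = 2²·24.9² + 10.6² + 2²·16.6² + 11.4² + 2·[2·24.9·10.6·0.38 + 4·24.9·16.6·0.47 + 2·24.9·11.4·0.52 + 2·10.6·16.6·0.40 + 10.6·11.4·0.30 + 2·16.6·11.4·0.52] = 3824.6 + 3293.44 = 7118.04.
Because errors are independent across components, Cov(Tᵢ,Tⱼ) = Cov(Xᵢ,Xⱼ); the off-diagonal part of the true-score variance is the same as above.
True-score variance = [2²·24.9²·0.88 + 10.6²·0.67 + 2²·16.6²·0.57 + 11.4²·0.65] + 3293.44 = 2970.47 + 3293.44 = 6263.9.
Reliability = 6263.9 / 7118.04 = 0.880.

0.880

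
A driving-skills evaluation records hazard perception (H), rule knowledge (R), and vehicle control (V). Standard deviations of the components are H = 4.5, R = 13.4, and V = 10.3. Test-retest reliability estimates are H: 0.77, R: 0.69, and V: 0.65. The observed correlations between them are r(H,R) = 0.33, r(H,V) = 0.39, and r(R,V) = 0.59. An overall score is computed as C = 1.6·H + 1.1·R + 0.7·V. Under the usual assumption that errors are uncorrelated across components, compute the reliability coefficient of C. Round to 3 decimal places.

0.825

Var(C) = 1.6²·4.5² + 1.1²·13.4² + 0.7²·10.3² + 2·[1.76·4.5·13.4·0.33 + 1.12·4.5·10.3·0.39 + 0.77·13.4·10.3·0.59] = 321.092 + 235.941 = 557.033.
Under uncorrelated errors the observed covariances equal the true-score covariances, so only the own-variance terms attenuate.
True-score variance = [1.6²·4.5²·0.77 + 1.1²·13.4²·0.69 + 0.7²·10.3²·0.65] + 235.941 = 223.621 + 235.941 = 459.562.
Reliability = 459.562 / 557.033 = 0.825.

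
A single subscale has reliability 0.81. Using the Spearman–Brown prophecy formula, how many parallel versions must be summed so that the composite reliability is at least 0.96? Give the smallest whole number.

6

k ≥ ρ*(1−ρ₁)/(ρ₁(1−ρ*)) = 0.96·0.19 / (0.81·0.04) = 5.630.
Smallest integer k = 6.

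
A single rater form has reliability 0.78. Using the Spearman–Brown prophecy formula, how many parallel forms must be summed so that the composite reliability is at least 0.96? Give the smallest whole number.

k ≥ ρ*(1−ρ₁)/(ρ₁(1−ρ*)) = 0.96·0.22 / (0.78·0.04) = 6.769.
Smallest integer k = 7.

7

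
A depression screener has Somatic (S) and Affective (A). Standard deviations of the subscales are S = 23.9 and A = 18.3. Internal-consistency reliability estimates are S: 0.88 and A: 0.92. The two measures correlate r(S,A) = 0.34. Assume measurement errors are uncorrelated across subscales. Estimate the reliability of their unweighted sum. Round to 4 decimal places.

Var(S+A) = 23.9² + 18.3² + 2·[23.9·18.3·0.34] = 906.1 + 297.412 = 1203.51.
Under uncorrelated errors the observed covariances equal the true-score covariances, so only the own-variance terms attenuate.
True-score variance = [23.9²·0.88 + 18.3²·0.92] + 297.412 = 810.764 + 297.412 = 1108.18.
Reliability = 1108.18 / 1203.51 = 0.9208.

0.9208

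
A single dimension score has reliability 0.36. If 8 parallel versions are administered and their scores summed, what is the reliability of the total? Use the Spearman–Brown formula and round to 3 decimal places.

0.818

ρ_k = kρ / (1 + (k−1)ρ) = 8·0.36 / (1 + 7·0.36) = 2.880 / 3.520 = 0.818.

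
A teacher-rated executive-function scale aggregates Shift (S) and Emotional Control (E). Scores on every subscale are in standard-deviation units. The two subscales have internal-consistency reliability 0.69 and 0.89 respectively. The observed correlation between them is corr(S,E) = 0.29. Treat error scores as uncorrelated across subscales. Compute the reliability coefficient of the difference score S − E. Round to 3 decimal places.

0.704

Var(S−E) = 1 + 1 − 2·0.29 = 2 − 0.58 = 1.42.
Under uncorrelated errors the observed covariances equal the true-score covariances, so only the own-variance terms attenuate.
True-score variance = [0.69 + 0.89] − 0.58 = 1.58 − 0.58 = 1.
Reliability = 1 / 1.42 = 0.704.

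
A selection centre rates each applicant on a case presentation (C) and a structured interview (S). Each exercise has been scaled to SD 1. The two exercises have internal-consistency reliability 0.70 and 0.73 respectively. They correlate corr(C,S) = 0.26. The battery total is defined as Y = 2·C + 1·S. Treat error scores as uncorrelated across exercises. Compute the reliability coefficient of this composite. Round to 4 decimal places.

Var(Y) = 2² + 1 + 2·[2·0.26] = 5 + 1.04 = 6.04.
Because errors are independent across components, Cov(Tᵢ,Tⱼ) = Cov(Xᵢ,Xⱼ); the off-diagonal part of the true-score variance is the same as above.
True-score variance = [2²·0.70 + 0.73] + 1.04 = 3.53 + 1.04 = 4.57.
Reliability = 4.57 / 6.04 = 0.7566.

0.7566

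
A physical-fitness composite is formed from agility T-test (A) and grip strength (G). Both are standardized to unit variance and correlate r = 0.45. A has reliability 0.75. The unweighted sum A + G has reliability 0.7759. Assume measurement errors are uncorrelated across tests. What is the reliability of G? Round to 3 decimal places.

Var(A+G) = 2 + 2·0.45 = 2.900.
True-score variance = ρ_A + ρ_G + 2·0.45, so 0.7759 = (0.75 + ρ_G + 0.90) / 2.900.
ρ_G = 0.7759·2.900 − 0.75 − 0.90 = 0.600.

0.600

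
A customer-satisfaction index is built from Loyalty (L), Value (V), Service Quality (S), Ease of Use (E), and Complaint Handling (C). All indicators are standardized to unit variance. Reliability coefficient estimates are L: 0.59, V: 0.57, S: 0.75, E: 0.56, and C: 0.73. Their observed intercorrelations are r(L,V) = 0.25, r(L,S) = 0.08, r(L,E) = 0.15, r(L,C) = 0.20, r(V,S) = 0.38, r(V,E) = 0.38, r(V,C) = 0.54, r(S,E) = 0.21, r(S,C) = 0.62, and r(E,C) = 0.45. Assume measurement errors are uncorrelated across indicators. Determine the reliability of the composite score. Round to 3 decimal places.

0.844

Var(L+V+S+E+C) = 5 + 2·[0.25 + 0.08 + 0.15 + 0.20 + 0.38 + 0.38 + 0.54 + 0.21 + 0.62 + 0.45] = 5 + 6.52 = 11.52.
Under uncorrelated errors the observed covariances equal the true-score covariances, so only the own-variance terms attenuate.
True-score variance = [0.59 + 0.57 + 0.75 + 0.56 + 0.73] + 6.52 = 3.2 + 6.52 = 9.72.
Reliability = 9.72 / 11.52 = 0.844.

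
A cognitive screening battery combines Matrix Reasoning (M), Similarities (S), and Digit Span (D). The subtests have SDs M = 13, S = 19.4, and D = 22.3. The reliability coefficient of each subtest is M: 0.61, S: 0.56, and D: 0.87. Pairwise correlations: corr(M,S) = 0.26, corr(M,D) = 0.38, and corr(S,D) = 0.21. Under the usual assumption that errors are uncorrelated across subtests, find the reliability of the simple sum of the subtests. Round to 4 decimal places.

Var(M+S+D) = 13² + 19.4² + 22.3² + 2·[13·19.4·0.26 + 13·22.3·0.38 + 19.4·22.3·0.21] = 1042.65 + 533.168 = 1575.82.
Because errors are independent across components, Cov(Tᵢ,Tⱼ) = Cov(Xᵢ,Xⱼ); the off-diagonal part of the true-score variance is the same as above.
True-score variance = [13²·0.61 + 19.4²·0.56 + 22.3²·0.87] + 533.168 = 746.494 + 533.168 = 1279.66.
Reliability = 1279.66 / 1575.82 = 0.8121.

0.8121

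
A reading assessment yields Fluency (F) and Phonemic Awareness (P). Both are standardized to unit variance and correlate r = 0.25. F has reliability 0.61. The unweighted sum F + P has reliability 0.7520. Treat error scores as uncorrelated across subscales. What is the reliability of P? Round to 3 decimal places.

0.770

Var(F+P) = 2 + 2·0.25 = 2.500.
True-score variance = ρ_F + ρ_P + 2·0.25, so 0.7520 = (0.61 + ρ_P + 0.50) / 2.500.
ρ_P = 0.7520·2.500 − 0.61 − 0.50 = 0.770.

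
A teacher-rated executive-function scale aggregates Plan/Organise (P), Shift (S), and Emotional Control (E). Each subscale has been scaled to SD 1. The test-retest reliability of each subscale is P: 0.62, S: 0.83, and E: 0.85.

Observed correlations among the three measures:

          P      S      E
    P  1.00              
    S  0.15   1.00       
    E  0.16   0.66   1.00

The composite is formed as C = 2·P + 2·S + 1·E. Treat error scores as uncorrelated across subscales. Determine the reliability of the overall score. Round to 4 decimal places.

0.8257

Var(C) = 2² + 2² + 1 + 2·[4·0.15 + 2·0.16 + 2·0.66] = 9 + 4.48 = 13.48.
Under uncorrelated errors the observed covariances equal the true-score covariances, so only the own-variance terms attenuate.
True-score variance = [2²·0.62 + 2²·0.83 + 0.85] + 4.48 = 6.65 + 4.48 = 11.13.
Reliability = 11.13 / 13.48 = 0.8257.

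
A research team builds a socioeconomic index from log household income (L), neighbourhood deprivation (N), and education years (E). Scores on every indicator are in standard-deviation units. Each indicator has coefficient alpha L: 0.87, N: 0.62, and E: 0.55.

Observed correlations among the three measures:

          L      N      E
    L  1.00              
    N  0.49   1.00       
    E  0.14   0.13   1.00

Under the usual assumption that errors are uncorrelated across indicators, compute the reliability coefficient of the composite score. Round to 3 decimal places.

0.788

Var(L+N+E) = 3 + 2·[0.49 + 0.14 + 0.13] = 3 + 1.52 = 4.52.
Because errors are independent across components, Cov(Tᵢ,Tⱼ) = Cov(Xᵢ,Xⱼ); the off-diagonal part of the true-score variance is the same as above.
True-score variance = [0.87 + 0.62 + 0.55] + 1.52 = 2.04 + 1.52 = 3.56.
Reliability = 3.56 / 4.52 = 0.788.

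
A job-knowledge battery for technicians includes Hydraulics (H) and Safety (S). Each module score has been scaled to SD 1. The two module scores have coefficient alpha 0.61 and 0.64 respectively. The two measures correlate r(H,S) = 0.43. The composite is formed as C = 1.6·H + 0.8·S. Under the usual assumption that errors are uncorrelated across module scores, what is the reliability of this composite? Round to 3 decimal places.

Var(C) = 1.6² + 0.8² + 2·[1.28·0.43] = 3.2 + 1.1008 = 4.3008.
With uncorrelated errors the cross-covariances are all true-score covariance, so they carry over unchanged; only the diagonal terms shrink to ρᵢσᵢ².
True-score variance = [1.6²·0.61 + 0.8²·0.64] + 1.1008 = 1.9712 + 1.1008 = 3.072.
Reliability = 3.072 / 4.3008 = 0.714.

0.714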